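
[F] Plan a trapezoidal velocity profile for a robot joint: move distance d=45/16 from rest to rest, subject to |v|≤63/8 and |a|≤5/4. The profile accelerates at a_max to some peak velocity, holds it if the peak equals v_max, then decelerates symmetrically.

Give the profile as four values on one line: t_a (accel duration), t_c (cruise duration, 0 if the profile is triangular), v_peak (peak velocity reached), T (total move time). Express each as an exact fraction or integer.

t_a=3/2 t_c=0 v_peak=15/8 T=3

v_max²/a_max = (63/8)²/(5/4) = 3969/80
45/16 < 3969/80 → triangular
v_peak = √(45/16·5/4) = √(225/64) = 15/8
t_a = (15/8)/(5/4) = 3/2; t_c = 0
T = 2·3/2 = 3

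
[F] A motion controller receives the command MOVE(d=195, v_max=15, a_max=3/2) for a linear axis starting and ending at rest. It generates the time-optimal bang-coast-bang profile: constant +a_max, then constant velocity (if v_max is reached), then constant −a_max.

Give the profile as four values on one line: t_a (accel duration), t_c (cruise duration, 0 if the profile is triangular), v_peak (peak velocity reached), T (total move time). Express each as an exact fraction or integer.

(v_max)²/a_max = 15²/(3/2) = 150
195 ≥ 150 so v_max reached
t_a = 15/(3/2) = 10; v_peak = 15
d_cruise = 195 − 150 = 45; t_c = 45/15 = 3
T = 2·10 + 3 = 23

t_a=10 t_c=3 v_peak=15 T=23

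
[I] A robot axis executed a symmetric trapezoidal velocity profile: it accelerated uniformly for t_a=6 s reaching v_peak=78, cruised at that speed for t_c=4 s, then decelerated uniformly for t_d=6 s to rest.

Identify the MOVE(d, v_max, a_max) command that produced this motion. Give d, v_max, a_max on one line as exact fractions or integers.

d=780 v_max=78 a_max=13

a_max = 78/6 = 13
d_a = ½·78·6 = 234; d_c = 78·4 = 312
d = 2·234 + 312 = 780
t_c = 4 > 0 ⇒ limit active, v_max = 78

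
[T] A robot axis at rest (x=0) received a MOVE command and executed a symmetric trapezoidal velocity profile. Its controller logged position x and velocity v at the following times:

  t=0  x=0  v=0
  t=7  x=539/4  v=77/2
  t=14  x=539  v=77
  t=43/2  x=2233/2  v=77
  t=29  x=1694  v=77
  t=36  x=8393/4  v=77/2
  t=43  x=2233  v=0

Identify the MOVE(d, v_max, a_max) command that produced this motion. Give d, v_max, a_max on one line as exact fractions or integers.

d=2233 v_max=77 a_max=11/2

final state: t=43, x=2233, v=0 → d = 2233
a_max = (77/2−0)/(7−0) = 11/2
max v = 77 over t∈[14,29] → v_max = 77
check: 77·(14+15) = 2233 ✓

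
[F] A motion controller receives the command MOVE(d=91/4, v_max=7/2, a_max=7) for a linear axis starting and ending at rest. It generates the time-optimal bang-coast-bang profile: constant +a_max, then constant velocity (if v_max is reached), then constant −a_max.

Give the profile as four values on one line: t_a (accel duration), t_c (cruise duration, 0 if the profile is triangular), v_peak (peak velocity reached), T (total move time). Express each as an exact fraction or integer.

t_a=1/2 t_c=6 v_peak=7/2 T=7

vₘ²/aₘ = (7/2)²/7 = 7/4
91/4 ≥ 7/4 so v_max reached
t_a = (7/2)/7 = 1/2; v_peak = 7/2
d_cruise = 91/4 − 7/4 = 21; t_c = 21/(7/2) = 6
T = 2·1/2 + 6 = 7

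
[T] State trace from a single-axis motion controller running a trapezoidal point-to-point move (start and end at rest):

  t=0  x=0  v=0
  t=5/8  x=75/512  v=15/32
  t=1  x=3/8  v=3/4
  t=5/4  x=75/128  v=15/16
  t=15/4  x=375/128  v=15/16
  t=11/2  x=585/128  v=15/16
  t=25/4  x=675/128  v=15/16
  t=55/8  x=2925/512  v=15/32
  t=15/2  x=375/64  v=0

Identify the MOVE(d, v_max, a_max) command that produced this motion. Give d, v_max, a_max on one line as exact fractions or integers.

d=375/64 v_max=15/16 a_max=3/4

final state: t=15/2, x=375/64, v=0 → d = 375/64
a_max = (15/32−0)/(5/8−0) = 3/4
max v = 15/16 over t∈[5/4,25/4] → v_max = 15/16
check: 15/16·(5/4+5) = 375/64 ✓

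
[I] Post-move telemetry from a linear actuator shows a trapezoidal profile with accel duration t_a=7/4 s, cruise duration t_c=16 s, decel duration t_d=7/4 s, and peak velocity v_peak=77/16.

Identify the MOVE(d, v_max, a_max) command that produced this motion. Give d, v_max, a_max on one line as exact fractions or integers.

a_max = (77/16)/(7/4) = 11/4
d_a = ½·77/16·7/4 = 539/128; d_c = 77/16·16 = 77
d = 2·539/128 + 77 = 5467/64
t_c = 16 > 0 so v_max = 77/16

d=5467/64 v_max=77/16 a_max=11/4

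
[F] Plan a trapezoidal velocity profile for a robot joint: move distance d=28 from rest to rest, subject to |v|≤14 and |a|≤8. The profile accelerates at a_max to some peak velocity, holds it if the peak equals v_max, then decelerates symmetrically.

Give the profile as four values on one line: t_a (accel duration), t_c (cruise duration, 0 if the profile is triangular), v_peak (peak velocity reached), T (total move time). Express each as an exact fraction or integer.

(v_max)²/a_max = 14²/8 = 49/2
28 ≥ 49/2 → trapezoidal
t_a = 14/8 = 7/4; v_peak = 14
d_cruise = 28 − 49/2 = 7/2; t_c = (7/2)/14 = 1/4
T = 2·7/4 + 1/4 = 15/4

t_a=7/4 t_c=1/4 v_peak=14 T=15/4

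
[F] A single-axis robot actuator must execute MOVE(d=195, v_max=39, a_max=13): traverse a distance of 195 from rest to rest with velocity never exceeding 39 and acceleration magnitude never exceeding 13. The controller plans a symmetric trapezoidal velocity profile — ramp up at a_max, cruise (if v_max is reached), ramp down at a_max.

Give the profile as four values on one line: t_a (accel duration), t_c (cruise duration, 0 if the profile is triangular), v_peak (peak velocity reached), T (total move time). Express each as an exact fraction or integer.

vₘ²/aₘ = 39²/13 = 117
195 ≥ 117 → trapezoidal
t_a = 39/13 = 3; v_peak = 39
d_cruise = 195 − 117 = 78; t_c = 78/39 = 2
T = 2·3 + 2 = 8

t_a=3 t_c=2 v_peak=39 T=8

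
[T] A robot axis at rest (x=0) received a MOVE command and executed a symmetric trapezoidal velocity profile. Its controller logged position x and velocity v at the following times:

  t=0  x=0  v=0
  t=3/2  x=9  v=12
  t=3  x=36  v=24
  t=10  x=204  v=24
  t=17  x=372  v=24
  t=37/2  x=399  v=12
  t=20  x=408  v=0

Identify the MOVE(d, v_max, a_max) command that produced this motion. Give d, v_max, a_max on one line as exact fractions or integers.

d=408 v_max=24 a_max=8

final state: t=20, x=408, v=0 → d = 408
a_max = (12−0)/(3/2−0) = 8
max v = 24 over t∈[3,17] → v_max = 24
check: 24·(3+14) = 408 ✓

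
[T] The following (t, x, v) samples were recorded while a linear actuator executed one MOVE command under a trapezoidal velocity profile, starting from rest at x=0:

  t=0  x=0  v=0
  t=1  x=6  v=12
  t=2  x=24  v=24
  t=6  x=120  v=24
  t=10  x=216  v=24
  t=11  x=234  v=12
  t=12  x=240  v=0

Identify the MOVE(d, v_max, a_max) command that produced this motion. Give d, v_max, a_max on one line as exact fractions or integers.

final state: t=12, x=240, v=0 → d = 240
a_max = (12−0)/(1−0) = 12
max v = 24 over t∈[2,10] → v_max = 24
check: 24·(2+8) = 240 ✓

d=240 v_max=24 a_max=12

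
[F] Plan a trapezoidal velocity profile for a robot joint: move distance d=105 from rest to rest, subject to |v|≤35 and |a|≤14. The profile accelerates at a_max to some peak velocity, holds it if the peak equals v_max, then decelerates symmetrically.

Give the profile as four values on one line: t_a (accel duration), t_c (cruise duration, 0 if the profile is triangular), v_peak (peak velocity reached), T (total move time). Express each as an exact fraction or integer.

v_max²/a_max = 35²/14 = 175/2
105 ≥ 175/2 so v_max reached
t_a = 35/14 = 5/2; v_peak = 35
d_cruise = 105 − 175/2 = 35/2; t_c = (35/2)/35 = 1/2
T = 2·5/2 + 1/2 = 11/2

t_a=5/2 t_c=1/2 v_peak=35 T=11/2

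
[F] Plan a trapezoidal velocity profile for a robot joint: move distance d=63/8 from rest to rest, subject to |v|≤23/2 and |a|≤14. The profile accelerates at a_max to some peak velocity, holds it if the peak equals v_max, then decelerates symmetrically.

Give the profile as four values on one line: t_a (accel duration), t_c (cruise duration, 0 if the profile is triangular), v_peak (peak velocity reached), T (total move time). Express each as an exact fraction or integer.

v_max²/a_max = (23/2)²/14 = 529/56
63/8 < 529/56 so t_c = 0
v_peak = √(63/8·14) = √(441/4) = 21/2
t_a = (21/2)/14 = 3/4; t_c = 0
T = 2·3/4 = 3/2

t_a=3/4 t_c=0 v_peak=21/2 T=3/2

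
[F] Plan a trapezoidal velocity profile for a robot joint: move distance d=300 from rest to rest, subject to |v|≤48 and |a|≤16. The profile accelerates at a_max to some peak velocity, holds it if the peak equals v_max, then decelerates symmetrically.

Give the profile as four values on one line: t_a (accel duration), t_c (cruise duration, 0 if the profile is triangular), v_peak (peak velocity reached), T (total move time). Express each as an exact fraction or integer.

t_a=3 t_c=13/4 v_peak=48 T=37/4

(v_max)²/a_max = 48²/16 = 144
300 ≥ 144 ⇒ cruise phase
t_a = 48/16 = 3; v_peak = 48
d_cruise = 300 − 144 = 156; t_c = 156/48 = 13/4
T = 2·3 + 13/4 = 37/4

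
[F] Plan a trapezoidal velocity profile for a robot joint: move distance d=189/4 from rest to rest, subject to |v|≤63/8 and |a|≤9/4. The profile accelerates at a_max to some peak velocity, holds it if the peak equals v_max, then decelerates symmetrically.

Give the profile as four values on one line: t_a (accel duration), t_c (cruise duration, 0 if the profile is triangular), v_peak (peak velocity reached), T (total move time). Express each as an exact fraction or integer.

v_max²/a_max = (63/8)²/(9/4) = 441/16
189/4 ≥ 441/16 so v_max reached
t_a = (63/8)/(9/4) = 7/2; v_peak = 63/8
d_cruise = 189/4 − 441/16 = 315/16; t_c = (315/16)/(63/8) = 5/2
T = 2·7/2 + 5/2 = 19/2

t_a=7/2 t_c=5/2 v_peak=63/8 T=19/2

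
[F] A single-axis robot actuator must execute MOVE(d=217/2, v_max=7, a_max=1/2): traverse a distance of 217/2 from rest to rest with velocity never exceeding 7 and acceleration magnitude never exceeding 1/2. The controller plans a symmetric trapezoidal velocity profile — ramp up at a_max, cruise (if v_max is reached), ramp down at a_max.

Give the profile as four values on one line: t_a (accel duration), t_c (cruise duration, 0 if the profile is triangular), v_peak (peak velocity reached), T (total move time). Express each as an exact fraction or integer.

t_a=14 t_c=3/2 v_peak=7 T=59/2

v_max²/a_max = 7²/(1/2) = 98
217/2 ≥ 98 ⇒ cruise phase
t_a = 7/(1/2) = 14; v_peak = 7
d_cruise = 217/2 − 98 = 21/2; t_c = (21/2)/7 = 3/2
T = 2·14 + 3/2 = 59/2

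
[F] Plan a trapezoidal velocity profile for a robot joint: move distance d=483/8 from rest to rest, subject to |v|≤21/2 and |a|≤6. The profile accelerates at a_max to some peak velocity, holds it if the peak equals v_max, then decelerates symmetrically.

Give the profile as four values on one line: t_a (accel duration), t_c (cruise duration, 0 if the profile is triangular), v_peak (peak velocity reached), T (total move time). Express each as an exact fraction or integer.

t_a=7/4 t_c=4 v_peak=21/2 T=15/2

v_max²/a_max = (21/2)²/6 = 147/8
483/8 ≥ 147/8 ⇒ cruise phase
t_a = (21/2)/6 = 7/4; v_peak = 21/2
d_cruise = 483/8 − 147/8 = 42; t_c = 42/(21/2) = 4
T = 2·7/4 + 4 = 15/2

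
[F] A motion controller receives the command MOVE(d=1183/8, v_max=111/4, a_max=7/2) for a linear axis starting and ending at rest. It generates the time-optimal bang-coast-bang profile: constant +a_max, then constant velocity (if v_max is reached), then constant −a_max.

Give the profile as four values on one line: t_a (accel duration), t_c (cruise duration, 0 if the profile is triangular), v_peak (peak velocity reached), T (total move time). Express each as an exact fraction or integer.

(v_max)²/a_max = (111/4)²/(7/2) = 12321/56
1183/8 < 12321/56 so t_c = 0
v_peak = √(1183/8·7/2) = √(8281/16) = 91/4
t_a = (91/4)/(7/2) = 13/2; t_c = 0
T = 2·13/2 = 13

t_a=13/2 t_c=0 v_peak=91/4 T=13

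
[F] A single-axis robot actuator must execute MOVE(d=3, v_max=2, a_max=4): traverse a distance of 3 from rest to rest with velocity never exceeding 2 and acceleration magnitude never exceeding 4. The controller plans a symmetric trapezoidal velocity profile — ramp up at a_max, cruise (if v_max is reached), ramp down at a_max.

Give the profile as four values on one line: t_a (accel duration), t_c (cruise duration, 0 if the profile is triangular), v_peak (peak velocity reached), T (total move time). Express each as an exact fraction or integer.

t_a=1/2 t_c=1 v_peak=2 T=2

vₘ²/aₘ = 2²/4 = 1
3 ≥ 1 so v_max reached
t_a = 2/4 = 1/2; v_peak = 2
d_cruise = 3 − 1 = 2; t_c = 2/2 = 1
T = 2·1/2 + 1 = 2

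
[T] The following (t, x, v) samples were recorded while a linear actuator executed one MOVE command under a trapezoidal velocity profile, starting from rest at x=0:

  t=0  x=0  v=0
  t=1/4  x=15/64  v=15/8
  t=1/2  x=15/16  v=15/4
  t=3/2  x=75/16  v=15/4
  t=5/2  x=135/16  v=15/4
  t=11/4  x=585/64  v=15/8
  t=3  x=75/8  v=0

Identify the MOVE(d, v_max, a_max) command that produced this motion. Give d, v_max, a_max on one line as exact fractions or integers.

d=75/8 v_max=15/4 a_max=15/2

final state: t=3, x=75/8, v=0 → d = 75/8
a_max = (15/8−0)/(1/4−0) = 15/2
max v = 15/4 over t∈[1/2,5/2] → v_max = 15/4
check: 15/4·(1/2+2) = 75/8 ✓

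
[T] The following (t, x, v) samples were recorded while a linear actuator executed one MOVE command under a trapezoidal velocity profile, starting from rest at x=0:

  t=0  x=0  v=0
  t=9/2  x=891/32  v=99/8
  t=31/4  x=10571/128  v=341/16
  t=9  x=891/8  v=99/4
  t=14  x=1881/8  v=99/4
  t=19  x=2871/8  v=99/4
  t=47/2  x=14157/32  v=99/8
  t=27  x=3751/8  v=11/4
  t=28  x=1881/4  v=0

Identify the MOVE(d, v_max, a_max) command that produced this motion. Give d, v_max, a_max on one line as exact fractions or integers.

d=1881/4 v_max=99/4 a_max=11/4

final state: t=28, x=1881/4, v=0 → d = 1881/4
a_max = (99/8−0)/(9/2−0) = 11/4
max v = 99/4 over t∈[9,19] → v_max = 99/4
check: 99/4·(9+10) = 1881/4 ✓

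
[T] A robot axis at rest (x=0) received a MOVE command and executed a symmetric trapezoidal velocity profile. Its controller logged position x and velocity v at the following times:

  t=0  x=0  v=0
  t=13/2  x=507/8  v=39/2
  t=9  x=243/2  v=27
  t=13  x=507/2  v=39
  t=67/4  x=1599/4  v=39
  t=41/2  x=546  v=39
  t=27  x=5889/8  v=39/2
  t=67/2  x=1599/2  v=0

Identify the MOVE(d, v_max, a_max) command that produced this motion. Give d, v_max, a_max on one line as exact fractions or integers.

d=1599/2 v_max=39 a_max=3

final state: t=67/2, x=1599/2, v=0 → d = 1599/2
a_max = (39/2−0)/(13/2−0) = 3
max v = 39 over t∈[13,41/2] → v_max = 39
check: 39·(13+15/2) = 1599/2 ✓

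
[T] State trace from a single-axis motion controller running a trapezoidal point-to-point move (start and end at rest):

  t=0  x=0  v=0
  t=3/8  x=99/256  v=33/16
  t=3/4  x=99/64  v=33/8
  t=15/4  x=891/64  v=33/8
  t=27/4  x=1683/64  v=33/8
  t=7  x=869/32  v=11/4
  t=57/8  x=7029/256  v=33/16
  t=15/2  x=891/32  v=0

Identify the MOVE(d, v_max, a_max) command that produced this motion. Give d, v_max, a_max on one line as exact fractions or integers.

d=891/32 v_max=33/8 a_max=11/2

final state: t=15/2, x=891/32, v=0 → d = 891/32
a_max = (33/16−0)/(3/8−0) = 11/2
max v = 33/8 over t∈[3/4,27/4] → v_max = 33/8
check: 33/8·(3/4+6) = 891/32 ✓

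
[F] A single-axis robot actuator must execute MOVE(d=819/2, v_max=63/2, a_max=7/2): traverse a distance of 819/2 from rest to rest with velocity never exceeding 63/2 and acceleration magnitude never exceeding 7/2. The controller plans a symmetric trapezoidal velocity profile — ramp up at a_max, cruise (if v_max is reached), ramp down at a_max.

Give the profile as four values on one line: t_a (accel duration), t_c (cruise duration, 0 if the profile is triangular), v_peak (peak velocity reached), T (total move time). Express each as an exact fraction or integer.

v_max²/a_max = (63/2)²/(7/2) = 567/2
819/2 ≥ 567/2 so v_max reached
t_a = (63/2)/(7/2) = 9; v_peak = 63/2
d_cruise = 819/2 − 567/2 = 126; t_c = 126/(63/2) = 4
T = 2·9 + 4 = 22

t_a=9 t_c=4 v_peak=63/2 T=22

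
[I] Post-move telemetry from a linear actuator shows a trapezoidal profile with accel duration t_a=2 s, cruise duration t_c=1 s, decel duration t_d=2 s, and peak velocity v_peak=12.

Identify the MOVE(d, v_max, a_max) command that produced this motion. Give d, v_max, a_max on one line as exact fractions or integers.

a_max = 12/2 = 6
d_a = ½·12·2 = 12; d_c = 12·1 = 12
d = 2·12 + 12 = 36
t_c = 1 > 0 ⇒ limit active, v_max = 12

d=36 v_max=12 a_max=6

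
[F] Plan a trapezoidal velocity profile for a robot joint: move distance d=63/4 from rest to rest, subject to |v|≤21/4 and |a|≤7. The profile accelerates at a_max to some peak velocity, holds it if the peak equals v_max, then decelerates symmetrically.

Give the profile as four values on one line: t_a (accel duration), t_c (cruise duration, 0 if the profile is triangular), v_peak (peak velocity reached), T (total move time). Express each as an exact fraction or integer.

t_a=3/4 t_c=9/4 v_peak=21/4 T=15/4

(v_max)²/a_max = (21/4)²/7 = 63/16
63/4 ≥ 63/16 so v_max reached
t_a = (21/4)/7 = 3/4; v_peak = 21/4
d_cruise = 63/4 − 63/16 = 189/16; t_c = (189/16)/(21/4) = 9/4
T = 2·3/4 + 9/4 = 15/4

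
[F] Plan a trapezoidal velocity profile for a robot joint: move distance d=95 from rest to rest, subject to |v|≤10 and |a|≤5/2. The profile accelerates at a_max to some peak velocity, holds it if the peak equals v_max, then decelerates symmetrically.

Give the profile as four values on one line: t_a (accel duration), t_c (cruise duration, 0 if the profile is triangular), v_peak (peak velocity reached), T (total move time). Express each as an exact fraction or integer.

t_a=4 t_c=11/2 v_peak=10 T=27/2

v_max²/a_max = 10²/(5/2) = 40
95 ≥ 40 ⇒ cruise phase
t_a = 10/(5/2) = 4; v_peak = 10
d_cruise = 95 − 40 = 55; t_c = 55/10 = 11/2
T = 2·4 + 11/2 = 27/2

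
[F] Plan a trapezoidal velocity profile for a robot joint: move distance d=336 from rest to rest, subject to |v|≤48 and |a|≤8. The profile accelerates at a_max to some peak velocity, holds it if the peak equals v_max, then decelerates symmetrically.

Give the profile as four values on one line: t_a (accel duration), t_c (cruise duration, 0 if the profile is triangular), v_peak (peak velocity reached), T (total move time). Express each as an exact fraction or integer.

(v_max)²/a_max = 48²/8 = 288
336 ≥ 288 ⇒ cruise phase
t_a = 48/8 = 6; v_peak = 48
d_cruise = 336 − 288 = 48; t_c = 48/48 = 1
T = 2·6 + 1 = 13

t_a=6 t_c=1 v_peak=48 T=13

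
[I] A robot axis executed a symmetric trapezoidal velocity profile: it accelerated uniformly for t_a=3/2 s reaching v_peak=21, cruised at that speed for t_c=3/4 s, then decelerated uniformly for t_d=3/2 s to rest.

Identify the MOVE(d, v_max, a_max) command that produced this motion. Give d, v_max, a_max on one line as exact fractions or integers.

a_max = 21/(3/2) = 14
d_a = ½·21·3/2 = 63/4; d_c = 21·3/4 = 63/4
d = 2·63/4 + 63/4 = 189/4
t_c = 3/4 > 0 ⇒ limit active, v_max = 21

d=189/4 v_max=21 a_max=14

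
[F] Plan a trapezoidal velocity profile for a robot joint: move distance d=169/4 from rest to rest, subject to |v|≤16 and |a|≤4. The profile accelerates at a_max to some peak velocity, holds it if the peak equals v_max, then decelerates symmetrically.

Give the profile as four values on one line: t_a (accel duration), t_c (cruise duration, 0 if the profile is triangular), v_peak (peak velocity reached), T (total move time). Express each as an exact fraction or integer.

t_a=13/4 t_c=0 v_peak=13 T=13/2

vₘ²/aₘ = 16²/4 = 64
169/4 < 64 → triangular
v_peak = √(169/4·4) = √169 = 13
t_a = 13/4; t_c = 0
T = 2·13/4 = 13/2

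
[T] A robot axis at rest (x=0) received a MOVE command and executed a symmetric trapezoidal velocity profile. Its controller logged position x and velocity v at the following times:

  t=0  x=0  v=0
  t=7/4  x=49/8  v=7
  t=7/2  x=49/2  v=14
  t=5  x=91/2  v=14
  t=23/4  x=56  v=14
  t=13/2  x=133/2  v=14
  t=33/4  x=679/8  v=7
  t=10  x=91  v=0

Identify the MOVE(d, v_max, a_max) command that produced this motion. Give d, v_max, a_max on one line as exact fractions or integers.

d=91 v_max=14 a_max=4

final state: t=10, x=91, v=0 → d = 91
a_max = (7−0)/(7/4−0) = 4
max v = 14 over t∈[7/2,13/2] → v_max = 14
check: 14·(7/2+3) = 91 ✓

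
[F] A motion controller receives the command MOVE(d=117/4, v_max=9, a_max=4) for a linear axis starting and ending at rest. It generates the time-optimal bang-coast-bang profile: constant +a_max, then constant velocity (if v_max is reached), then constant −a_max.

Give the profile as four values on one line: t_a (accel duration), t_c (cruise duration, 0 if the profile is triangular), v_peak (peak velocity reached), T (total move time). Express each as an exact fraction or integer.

t_a=9/4 t_c=1 v_peak=9 T=11/2

v_max²/a_max = 9²/4 = 81/4
117/4 ≥ 81/4 ⇒ cruise phase
t_a = 9/4; v_peak = 9
d_cruise = 117/4 − 81/4 = 9; t_c = 9/9 = 1
T = 2·9/4 + 1 = 11/2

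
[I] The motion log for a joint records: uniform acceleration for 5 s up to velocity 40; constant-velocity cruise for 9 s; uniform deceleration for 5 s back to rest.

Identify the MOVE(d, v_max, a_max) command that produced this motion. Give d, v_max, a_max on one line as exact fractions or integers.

d=560 v_max=40 a_max=8

a_max = 40/5 = 8
d_a = ½·40·5 = 100; d_c = 40·9 = 360
d = 2·100 + 360 = 560
t_c = 9 > 0 → v_max = v_peak = 40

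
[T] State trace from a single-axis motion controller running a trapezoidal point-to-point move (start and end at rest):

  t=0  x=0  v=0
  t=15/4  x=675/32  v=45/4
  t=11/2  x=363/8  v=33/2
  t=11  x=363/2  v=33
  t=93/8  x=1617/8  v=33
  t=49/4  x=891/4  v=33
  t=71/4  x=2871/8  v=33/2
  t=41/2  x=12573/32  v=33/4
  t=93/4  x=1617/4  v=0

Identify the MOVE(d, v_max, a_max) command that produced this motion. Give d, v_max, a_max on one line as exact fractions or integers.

d=1617/4 v_max=33 a_max=3

final state: t=93/4, x=1617/4, v=0 → d = 1617/4
a_max = (45/4−0)/(15/4−0) = 3
max v = 33 over t∈[11,49/4] → v_max = 33
check: 33·(11+5/4) = 1617/4 ✓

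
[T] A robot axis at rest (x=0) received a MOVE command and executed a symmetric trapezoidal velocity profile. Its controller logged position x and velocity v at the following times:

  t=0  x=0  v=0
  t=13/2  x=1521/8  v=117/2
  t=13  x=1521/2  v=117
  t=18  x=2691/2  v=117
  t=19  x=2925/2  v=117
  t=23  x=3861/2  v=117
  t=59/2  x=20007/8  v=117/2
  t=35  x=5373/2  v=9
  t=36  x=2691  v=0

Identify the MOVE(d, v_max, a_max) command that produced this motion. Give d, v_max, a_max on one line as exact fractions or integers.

d=2691 v_max=117 a_max=9

final state: t=36, x=2691, v=0 → d = 2691
a_max = (117/2−0)/(13/2−0) = 9
max v = 117 over t∈[13,23] → v_max = 117
check: 117·(13+10) = 2691 ✓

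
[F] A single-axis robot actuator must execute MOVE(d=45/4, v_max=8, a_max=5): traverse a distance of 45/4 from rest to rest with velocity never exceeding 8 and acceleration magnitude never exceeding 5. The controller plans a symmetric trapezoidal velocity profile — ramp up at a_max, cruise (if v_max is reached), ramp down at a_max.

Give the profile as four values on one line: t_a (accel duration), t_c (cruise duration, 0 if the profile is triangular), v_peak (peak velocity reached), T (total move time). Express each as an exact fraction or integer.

(v_max)²/a_max = 8²/5 = 64/5
45/4 < 64/5 ⇒ no cruise
v_peak = √(45/4·5) = √(225/4) = 15/2
t_a = (15/2)/5 = 3/2; t_c = 0
T = 2·3/2 = 3

t_a=3/2 t_c=0 v_peak=15/2 T=3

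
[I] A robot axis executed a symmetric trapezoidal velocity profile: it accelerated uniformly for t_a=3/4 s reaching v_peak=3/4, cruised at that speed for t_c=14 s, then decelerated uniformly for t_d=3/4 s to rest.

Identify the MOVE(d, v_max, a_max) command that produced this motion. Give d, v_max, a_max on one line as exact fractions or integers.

d=177/16 v_max=3/4 a_max=1

a_max = (3/4)/(3/4) = 1
d_a = ½·3/4·3/4 = 9/32; d_c = 3/4·14 = 21/2
d = 2·9/32 + 21/2 = 177/16
t_c = 14 > 0 ⇒ limit active, v_max = 3/4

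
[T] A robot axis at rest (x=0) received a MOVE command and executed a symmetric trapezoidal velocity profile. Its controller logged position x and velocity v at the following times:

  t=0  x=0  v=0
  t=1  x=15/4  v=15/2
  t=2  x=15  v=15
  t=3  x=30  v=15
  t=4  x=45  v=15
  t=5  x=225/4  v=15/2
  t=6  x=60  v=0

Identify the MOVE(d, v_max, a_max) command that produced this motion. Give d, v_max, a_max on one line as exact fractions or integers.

d=60 v_max=15 a_max=15/2

final state: t=6, x=60, v=0 → d = 60
a_max = (15/2−0)/(1−0) = 15/2
max v = 15 over t∈[2,4] → v_max = 15
check: 15·(2+2) = 60 ✓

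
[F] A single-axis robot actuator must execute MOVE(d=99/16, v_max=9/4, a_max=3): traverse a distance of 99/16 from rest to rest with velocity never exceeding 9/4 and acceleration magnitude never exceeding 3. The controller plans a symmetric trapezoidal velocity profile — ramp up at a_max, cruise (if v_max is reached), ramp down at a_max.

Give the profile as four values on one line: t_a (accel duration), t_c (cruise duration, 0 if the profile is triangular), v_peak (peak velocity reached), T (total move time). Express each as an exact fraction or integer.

v_max²/a_max = (9/4)²/3 = 27/16
99/16 ≥ 27/16 → trapezoidal
t_a = (9/4)/3 = 3/4; v_peak = 9/4
d_cruise = 99/16 − 27/16 = 9/2; t_c = (9/2)/(9/4) = 2
T = 2·3/4 + 2 = 7/2

t_a=3/4 t_c=2 v_peak=9/4 T=7/2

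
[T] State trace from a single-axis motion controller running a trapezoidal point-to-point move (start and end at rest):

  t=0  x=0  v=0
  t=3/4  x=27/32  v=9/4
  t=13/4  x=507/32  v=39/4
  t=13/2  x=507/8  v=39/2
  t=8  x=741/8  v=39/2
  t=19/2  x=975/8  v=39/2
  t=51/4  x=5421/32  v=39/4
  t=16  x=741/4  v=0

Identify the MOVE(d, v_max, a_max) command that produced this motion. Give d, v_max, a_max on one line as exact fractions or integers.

final state: t=16, x=741/4, v=0 → d = 741/4
a_max = (9/4−0)/(3/4−0) = 3
max v = 39/2 over t∈[13/2,19/2] → v_max = 39/2
check: 39/2·(13/2+3) = 741/4 ✓

d=741/4 v_max=39/2 a_max=3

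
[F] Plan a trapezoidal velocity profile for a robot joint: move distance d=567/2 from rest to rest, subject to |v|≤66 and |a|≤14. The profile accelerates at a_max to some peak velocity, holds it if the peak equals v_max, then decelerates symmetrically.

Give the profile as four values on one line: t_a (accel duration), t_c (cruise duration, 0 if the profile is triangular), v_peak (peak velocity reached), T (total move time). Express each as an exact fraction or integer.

t_a=9/2 t_c=0 v_peak=63 T=9

(v_max)²/a_max = 66²/14 = 2178/7
567/2 < 2178/7 so t_c = 0
v_peak = √(567/2·14) = √3969 = 63
t_a = 63/14 = 9/2; t_c = 0
T = 2·9/2 = 9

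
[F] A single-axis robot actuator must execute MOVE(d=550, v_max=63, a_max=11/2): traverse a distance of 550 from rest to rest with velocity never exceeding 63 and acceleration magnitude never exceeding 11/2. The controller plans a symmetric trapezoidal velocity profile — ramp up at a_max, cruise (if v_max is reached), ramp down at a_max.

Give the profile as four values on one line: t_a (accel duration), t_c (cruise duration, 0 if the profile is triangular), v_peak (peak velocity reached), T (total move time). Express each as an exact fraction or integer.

t_a=10 t_c=0 v_peak=55 T=20

vₘ²/aₘ = 63²/(11/2) = 7938/11
550 < 7938/11 so t_c = 0
v_peak = √(550·11/2) = √3025 = 55
t_a = 55/(11/2) = 10; t_c = 0
T = 2·10 = 20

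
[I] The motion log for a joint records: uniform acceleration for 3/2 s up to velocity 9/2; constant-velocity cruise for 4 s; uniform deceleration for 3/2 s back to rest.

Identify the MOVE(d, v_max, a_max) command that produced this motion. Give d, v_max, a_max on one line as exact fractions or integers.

a_max = (9/2)/(3/2) = 3
d_a = ½·9/2·3/2 = 27/8; d_c = 9/2·4 = 18
d = 2·27/8 + 18 = 99/4
t_c = 4 > 0 → v_max = v_peak = 9/2

d=99/4 v_max=9/2 a_max=3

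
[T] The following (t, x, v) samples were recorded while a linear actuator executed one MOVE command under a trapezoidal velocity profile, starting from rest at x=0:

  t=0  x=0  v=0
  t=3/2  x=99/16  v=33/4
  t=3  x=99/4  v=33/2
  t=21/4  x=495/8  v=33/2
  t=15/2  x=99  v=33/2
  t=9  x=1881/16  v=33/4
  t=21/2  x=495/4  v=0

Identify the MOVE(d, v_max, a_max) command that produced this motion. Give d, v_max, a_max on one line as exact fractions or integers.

d=495/4 v_max=33/2 a_max=11/2

final state: t=21/2, x=495/4, v=0 → d = 495/4
a_max = (33/4−0)/(3/2−0) = 11/2
max v = 33/2 over t∈[3,15/2] → v_max = 33/2
check: 33/2·(3+9/2) = 495/4 ✓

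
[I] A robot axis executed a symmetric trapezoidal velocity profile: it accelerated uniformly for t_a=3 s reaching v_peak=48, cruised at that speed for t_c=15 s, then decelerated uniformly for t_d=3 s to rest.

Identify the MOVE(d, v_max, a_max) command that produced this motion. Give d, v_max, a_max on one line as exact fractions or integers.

a_max = 48/3 = 16
d_a = ½·48·3 = 72; d_c = 48·15 = 720
d = 2·72 + 720 = 864
t_c = 15 > 0 ⇒ limit active, v_max = 48

d=864 v_max=48 a_max=16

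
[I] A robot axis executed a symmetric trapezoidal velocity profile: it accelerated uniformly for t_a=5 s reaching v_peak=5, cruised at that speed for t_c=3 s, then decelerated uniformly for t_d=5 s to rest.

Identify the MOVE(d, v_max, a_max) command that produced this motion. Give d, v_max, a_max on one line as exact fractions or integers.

d=40 v_max=5 a_max=1

a_max = 5/5 = 1
d_a = ½·5·5 = 25/2; d_c = 5·3 = 15
d = 2·25/2 + 15 = 40
t_c = 3 > 0 → v_max = v_peak = 5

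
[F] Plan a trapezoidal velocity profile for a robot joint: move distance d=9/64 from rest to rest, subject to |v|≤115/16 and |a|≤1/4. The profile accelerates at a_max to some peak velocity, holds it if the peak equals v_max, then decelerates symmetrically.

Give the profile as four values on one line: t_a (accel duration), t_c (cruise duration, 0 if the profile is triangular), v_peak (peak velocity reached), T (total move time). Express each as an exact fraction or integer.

t_a=3/4 t_c=0 v_peak=3/16 T=3/2

v_max²/a_max = (115/16)²/(1/4) = 13225/64
9/64 < 13225/64 so t_c = 0
v_peak = √(9/64·1/4) = √(9/256) = 3/16
t_a = (3/16)/(1/4) = 3/4; t_c = 0
T = 2·3/4 = 3/2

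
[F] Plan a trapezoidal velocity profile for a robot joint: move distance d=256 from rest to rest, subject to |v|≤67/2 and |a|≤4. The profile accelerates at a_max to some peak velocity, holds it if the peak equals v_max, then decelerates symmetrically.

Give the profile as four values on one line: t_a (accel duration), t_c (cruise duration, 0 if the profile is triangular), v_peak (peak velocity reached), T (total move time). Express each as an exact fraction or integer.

t_a=8 t_c=0 v_peak=32 T=16

vₘ²/aₘ = (67/2)²/4 = 4489/16
256 < 4489/16 so t_c = 0
v_peak = √(256·4) = √1024 = 32
t_a = 32/4 = 8; t_c = 0
T = 2·8 = 16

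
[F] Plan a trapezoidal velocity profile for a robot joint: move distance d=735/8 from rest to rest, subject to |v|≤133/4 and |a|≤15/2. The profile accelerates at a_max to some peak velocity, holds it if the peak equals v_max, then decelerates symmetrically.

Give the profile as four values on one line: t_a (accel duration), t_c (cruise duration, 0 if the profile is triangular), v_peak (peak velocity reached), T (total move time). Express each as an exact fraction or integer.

vₘ²/aₘ = (133/4)²/(15/2) = 17689/120
735/8 < 17689/120 ⇒ no cruise
v_peak = √(735/8·15/2) = √(11025/16) = 105/4
t_a = (105/4)/(15/2) = 7/2; t_c = 0
T = 2·7/2 = 7

t_a=7/2 t_c=0 v_peak=105/4 T=7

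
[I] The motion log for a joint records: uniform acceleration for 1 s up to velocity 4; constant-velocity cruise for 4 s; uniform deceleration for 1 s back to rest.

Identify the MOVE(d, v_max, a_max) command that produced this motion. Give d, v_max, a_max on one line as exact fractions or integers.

a_max = 4/1 = 4
d_a = ½·4·1 = 2; d_c = 4·4 = 16
d = 2·2 + 16 = 20
t_c = 4 > 0 ⇒ limit active, v_max = 4

d=20 v_max=4 a_max=4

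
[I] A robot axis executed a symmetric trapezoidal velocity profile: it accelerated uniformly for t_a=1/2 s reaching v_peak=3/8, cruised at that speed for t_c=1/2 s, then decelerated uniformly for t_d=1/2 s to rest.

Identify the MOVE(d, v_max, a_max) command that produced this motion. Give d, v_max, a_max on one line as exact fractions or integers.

a_max = (3/8)/(1/2) = 3/4
d_a = ½·3/8·1/2 = 3/32; d_c = 3/8·1/2 = 3/16
d = 2·3/32 + 3/16 = 3/8
t_c = 1/2 > 0 → v_max = v_peak = 3/8

d=3/8 v_max=3/8 a_max=3/4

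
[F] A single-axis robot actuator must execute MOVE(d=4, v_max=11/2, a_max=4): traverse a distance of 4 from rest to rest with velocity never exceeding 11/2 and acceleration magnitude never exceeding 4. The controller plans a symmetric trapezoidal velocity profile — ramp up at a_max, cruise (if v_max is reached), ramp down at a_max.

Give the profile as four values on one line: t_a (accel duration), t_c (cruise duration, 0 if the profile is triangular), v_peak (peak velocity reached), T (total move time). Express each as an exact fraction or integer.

(v_max)²/a_max = (11/2)²/4 = 121/16
4 < 121/16 → triangular
v_peak = √(4·4) = √16 = 4
t_a = 4/4 = 1; t_c = 0
T = 2·1 = 2

t_a=1 t_c=0 v_peak=4 T=2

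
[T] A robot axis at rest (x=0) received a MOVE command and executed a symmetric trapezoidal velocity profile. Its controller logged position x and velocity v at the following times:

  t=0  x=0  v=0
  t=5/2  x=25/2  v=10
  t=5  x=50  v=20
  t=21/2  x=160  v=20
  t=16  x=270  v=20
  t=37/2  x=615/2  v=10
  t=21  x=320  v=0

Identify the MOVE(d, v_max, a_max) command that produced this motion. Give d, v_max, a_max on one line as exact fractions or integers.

final state: t=21, x=320, v=0 → d = 320
a_max = (10−0)/(5/2−0) = 4
max v = 20 over t∈[5,16] → v_max = 20
check: 20·(5+11) = 320 ✓

d=320 v_max=20 a_max=4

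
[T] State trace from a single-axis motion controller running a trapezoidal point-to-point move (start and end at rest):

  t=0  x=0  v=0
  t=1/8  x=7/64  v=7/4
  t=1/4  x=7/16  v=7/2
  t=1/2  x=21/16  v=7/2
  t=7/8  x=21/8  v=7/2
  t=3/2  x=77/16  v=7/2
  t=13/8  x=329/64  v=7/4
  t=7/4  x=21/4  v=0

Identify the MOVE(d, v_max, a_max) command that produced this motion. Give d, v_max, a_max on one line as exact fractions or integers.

final state: t=7/4, x=21/4, v=0 → d = 21/4
a_max = (7/4−0)/(1/8−0) = 14
max v = 7/2 over t∈[1/4,3/2] → v_max = 7/2
check: 7/2·(1/4+5/4) = 21/4 ✓

d=21/4 v_max=7/2 a_max=14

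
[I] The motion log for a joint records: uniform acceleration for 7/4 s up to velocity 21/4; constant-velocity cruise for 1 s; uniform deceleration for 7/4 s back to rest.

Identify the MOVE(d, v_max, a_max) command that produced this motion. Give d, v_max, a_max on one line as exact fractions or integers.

d=231/16 v_max=21/4 a_max=3

a_max = (21/4)/(7/4) = 3
d_a = ½·21/4·7/4 = 147/32; d_c = 21/4·1 = 21/4
d = 2·147/32 + 21/4 = 231/16
t_c = 1 > 0 → v_max = v_peak = 21/4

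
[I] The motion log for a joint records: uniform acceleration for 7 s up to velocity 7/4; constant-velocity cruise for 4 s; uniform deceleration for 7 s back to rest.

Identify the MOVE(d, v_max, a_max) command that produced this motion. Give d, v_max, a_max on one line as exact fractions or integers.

d=77/4 v_max=7/4 a_max=1/4

a_max = (7/4)/7 = 1/4
d_a = ½·7/4·7 = 49/8; d_c = 7/4·4 = 7
d = 2·49/8 + 7 = 77/4
t_c = 4 > 0 so v_max = 7/4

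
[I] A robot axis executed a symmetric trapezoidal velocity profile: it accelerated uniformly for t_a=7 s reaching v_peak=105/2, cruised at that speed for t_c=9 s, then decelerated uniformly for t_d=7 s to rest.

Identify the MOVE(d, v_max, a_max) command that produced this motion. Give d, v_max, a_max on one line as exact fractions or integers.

d=840 v_max=105/2 a_max=15/2

a_max = (105/2)/7 = 15/2
d_a = ½·105/2·7 = 735/4; d_c = 105/2·9 = 945/2
d = 2·735/4 + 945/2 = 840
t_c = 9 > 0 → v_max = v_peak = 105/2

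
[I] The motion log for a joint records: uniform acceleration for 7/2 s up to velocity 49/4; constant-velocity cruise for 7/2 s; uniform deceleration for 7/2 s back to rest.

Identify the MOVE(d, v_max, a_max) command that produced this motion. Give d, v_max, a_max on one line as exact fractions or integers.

d=343/4 v_max=49/4 a_max=7/2

a_max = (49/4)/(7/2) = 7/2
d_a = ½·49/4·7/2 = 343/16; d_c = 49/4·7/2 = 343/8
d = 2·343/16 + 343/8 = 343/4
t_c = 7/2 > 0 → v_max = v_peak = 49/4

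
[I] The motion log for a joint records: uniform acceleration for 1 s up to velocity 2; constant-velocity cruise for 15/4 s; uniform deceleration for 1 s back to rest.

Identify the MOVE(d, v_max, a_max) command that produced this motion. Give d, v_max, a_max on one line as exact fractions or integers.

a_max = 2/1 = 2
d_a = ½·2·1 = 1; d_c = 2·15/4 = 15/2
d = 2·1 + 15/2 = 19/2
t_c = 15/4 > 0 ⇒ limit active, v_max = 2

d=19/2 v_max=2 a_max=2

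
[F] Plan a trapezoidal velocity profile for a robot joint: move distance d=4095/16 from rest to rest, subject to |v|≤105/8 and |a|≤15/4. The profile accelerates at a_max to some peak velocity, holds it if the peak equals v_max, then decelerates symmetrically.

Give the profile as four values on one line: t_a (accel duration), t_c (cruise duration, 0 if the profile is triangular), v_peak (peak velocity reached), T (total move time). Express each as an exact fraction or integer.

t_a=7/2 t_c=16 v_peak=105/8 T=23

(v_max)²/a_max = (105/8)²/(15/4) = 735/16
4095/16 ≥ 735/16 → trapezoidal
t_a = (105/8)/(15/4) = 7/2; v_peak = 105/8
d_cruise = 4095/16 − 735/16 = 210; t_c = 210/(105/8) = 16
T = 2·7/2 + 16 = 23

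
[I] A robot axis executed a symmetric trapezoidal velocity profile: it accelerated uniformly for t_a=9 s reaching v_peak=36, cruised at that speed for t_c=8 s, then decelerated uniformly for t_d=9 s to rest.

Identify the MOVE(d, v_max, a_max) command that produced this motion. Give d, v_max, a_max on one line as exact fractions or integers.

a_max = 36/9 = 4
d_a = ½·36·9 = 162; d_c = 36·8 = 288
d = 2·162 + 288 = 612
t_c = 8 > 0 → v_max = v_peak = 36

d=612 v_max=36 a_max=4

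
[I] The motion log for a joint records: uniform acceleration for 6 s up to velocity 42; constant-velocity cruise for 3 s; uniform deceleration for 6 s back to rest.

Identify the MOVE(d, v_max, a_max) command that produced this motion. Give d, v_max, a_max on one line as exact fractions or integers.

d=378 v_max=42 a_max=7

a_max = 42/6 = 7
d_a = ½·42·6 = 126; d_c = 42·3 = 126
d = 2·126 + 126 = 378
t_c = 3 > 0 → v_max = v_peak = 42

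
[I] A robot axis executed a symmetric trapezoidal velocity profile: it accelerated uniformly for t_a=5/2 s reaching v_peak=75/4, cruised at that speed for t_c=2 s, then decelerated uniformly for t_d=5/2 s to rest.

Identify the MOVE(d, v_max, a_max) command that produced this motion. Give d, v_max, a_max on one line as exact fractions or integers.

d=675/8 v_max=75/4 a_max=15/2

a_max = (75/4)/(5/2) = 15/2
d_a = ½·75/4·5/2 = 375/16; d_c = 75/4·2 = 75/2
d = 2·375/16 + 75/2 = 675/8
t_c = 2 > 0 ⇒ limit active, v_max = 75/4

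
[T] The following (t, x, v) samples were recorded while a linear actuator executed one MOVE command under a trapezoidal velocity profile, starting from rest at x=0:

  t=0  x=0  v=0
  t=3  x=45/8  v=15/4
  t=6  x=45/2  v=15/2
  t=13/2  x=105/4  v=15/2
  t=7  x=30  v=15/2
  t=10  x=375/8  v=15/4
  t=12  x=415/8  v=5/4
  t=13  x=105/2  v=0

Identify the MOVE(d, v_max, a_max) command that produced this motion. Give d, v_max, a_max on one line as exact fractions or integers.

d=105/2 v_max=15/2 a_max=5/4

final state: t=13, x=105/2, v=0 → d = 105/2
a_max = (15/4−0)/(3−0) = 5/4
max v = 15/2 over t∈[6,7] → v_max = 15/2
check: 15/2·(6+1) = 105/2 ✓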